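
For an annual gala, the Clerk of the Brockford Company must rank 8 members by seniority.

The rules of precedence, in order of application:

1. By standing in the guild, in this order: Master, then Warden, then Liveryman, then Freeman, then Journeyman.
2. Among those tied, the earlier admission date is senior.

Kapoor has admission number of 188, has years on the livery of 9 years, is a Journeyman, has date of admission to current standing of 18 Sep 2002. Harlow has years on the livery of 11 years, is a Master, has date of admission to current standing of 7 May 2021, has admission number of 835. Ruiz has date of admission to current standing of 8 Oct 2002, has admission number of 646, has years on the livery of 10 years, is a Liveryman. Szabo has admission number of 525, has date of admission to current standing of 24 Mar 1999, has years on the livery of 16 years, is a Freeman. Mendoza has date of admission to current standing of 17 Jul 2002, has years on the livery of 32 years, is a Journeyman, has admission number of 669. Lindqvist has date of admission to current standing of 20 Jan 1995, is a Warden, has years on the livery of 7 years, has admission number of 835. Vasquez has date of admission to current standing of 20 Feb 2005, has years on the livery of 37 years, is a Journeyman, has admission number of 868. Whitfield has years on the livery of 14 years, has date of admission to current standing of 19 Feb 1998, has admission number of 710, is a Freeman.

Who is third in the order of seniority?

By standing in the guild: Harlow (Master); then Lindqvist (Warden); then Ruiz (Liveryman); then Whitfield and Szabo (Freeman); then Mendoza, Kapoor and Vasquez (Journeyman).
Among Whitfield and Szabo, by date of admission to current standing (earlier first): Whitfield (19 Feb 1998) before Szabo (24 Mar 1999).
Among Mendoza, Kapoor and Vasquez, by date of admission to current standing (earlier first): Mendoza (17 Jul 2002) before Kapoor (18 Sep 2002) before Vasquez (20 Feb 2005).
Order: Harlow, Lindqvist, Ruiz, Whitfield, Szabo, Mendoza, Kapoor, Vasquez.

Ruiz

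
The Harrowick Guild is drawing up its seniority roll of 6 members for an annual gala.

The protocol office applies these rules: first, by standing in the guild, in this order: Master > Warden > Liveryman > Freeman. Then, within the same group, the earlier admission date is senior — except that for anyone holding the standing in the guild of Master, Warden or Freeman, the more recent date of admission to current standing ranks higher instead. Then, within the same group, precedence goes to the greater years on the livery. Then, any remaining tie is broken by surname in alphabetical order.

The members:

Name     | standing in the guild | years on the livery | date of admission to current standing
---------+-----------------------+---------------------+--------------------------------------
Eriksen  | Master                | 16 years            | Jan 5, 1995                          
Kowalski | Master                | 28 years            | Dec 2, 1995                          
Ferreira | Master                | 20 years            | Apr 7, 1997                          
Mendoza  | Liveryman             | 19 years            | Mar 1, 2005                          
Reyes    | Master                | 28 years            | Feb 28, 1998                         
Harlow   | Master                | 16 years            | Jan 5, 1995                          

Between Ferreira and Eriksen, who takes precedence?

Ferreira

By standing in the guild: Reyes, Ferreira, Kowalski, Eriksen and Harlow (Master); then Mendoza (Liveryman).
Among Reyes, Ferreira, Kowalski, Eriksen and Harlow, by date of admission to current standing (later first) (reversed rule for this group): Reyes (Feb 28, 1998) before Ferreira (Apr 7, 1997) before Kowalski (Dec 2, 1995) before Eriksen and Harlow (Jan 5, 1995).
Eriksen and Harlow both have years on the livery 16 years, so the next rule applies.
Among Eriksen and Harlow, alphabetically by surname: Eriksen before Harlow.
So Ferreira takes precedence.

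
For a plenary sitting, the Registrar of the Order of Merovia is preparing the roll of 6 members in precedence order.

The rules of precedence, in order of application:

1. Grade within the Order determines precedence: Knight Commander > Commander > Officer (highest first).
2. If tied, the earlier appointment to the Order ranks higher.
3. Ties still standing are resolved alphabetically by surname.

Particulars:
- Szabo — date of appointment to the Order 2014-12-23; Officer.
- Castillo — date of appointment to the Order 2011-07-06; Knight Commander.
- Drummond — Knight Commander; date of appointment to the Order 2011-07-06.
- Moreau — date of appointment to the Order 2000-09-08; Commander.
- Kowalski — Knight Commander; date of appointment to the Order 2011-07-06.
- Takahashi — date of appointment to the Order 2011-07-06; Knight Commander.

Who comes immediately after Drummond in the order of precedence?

By grade within the Order: Castillo, Drummond, Kowalski and Takahashi (Knight Commander); then Moreau (Commander); then Szabo (Officer).
Castillo, Drummond, Kowalski and Takahashi all have date of appointment to the Order 2011-07-06, so the next rule applies.
Among Castillo, Drummond, Kowalski and Takahashi, alphabetically by surname: Castillo before Drummond before Kowalski before Takahashi.
Order: Castillo, Drummond, Kowalski, Takahashi, Moreau, Szabo.

Kowalski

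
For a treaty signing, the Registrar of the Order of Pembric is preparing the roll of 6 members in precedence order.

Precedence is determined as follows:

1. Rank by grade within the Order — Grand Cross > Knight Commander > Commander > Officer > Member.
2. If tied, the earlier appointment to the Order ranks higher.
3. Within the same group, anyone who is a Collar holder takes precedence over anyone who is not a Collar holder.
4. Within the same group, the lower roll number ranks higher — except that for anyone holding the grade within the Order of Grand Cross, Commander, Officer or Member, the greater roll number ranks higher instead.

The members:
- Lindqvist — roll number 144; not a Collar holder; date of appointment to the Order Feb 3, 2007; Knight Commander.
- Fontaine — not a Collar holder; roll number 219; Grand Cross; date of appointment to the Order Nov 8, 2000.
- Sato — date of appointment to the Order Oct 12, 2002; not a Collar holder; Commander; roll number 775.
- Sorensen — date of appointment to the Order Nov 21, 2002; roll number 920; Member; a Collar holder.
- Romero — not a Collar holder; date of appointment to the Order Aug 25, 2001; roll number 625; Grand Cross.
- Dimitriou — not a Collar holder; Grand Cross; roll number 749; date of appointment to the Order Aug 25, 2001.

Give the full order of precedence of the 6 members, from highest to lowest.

By grade within the Order: Fontaine, Dimitriou and Romero (Grand Cross); then Lindqvist (Knight Commander); then Sato (Commander); then Sorensen (Member).
Among Fontaine, Dimitriou and Romero, by date of appointment to the Order (earlier first): Fontaine (Nov 8, 2000) before Dimitriou and Romero (Aug 25, 2001).
Dimitriou and Romero are each not a Collar holder, so the next rule applies.
Among Dimitriou and Romero, by roll number (higher first) (reversed rule for this group): Dimitriou (749) before Romero (625).
Full order: Fontaine, Dimitriou, Romero, Lindqvist, Sato, Sorensen.

Fontaine, Dimitriou, Romero, Lindqvist, Sato, Sorensen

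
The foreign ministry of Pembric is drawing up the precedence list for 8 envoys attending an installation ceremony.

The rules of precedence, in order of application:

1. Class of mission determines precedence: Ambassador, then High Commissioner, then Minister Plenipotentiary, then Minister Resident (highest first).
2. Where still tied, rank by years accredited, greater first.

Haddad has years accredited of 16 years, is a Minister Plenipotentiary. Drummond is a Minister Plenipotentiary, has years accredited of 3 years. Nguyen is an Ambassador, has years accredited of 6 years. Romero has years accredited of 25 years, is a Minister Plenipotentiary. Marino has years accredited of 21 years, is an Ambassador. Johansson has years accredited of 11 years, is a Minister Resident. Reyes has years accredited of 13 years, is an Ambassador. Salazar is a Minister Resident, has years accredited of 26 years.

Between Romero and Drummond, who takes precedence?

By class of mission: Marino, Reyes and Nguyen (Ambassador); then Romero, Haddad and Drummond (Minister Plenipotentiary); then Salazar and Johansson (Minister Resident).
Among Marino, Reyes and Nguyen, by years accredited (higher first): Marino (21 years) before Reyes (13 years) before Nguyen (6 years).
Among Romero, Haddad and Drummond, by years accredited (higher first): Romero (25 years) before Haddad (16 years) before Drummond (3 years).
Among Salazar and Johansson, by years accredited (higher first): Salazar (26 years) before Johansson (11 years).
So Romero takes precedence.

Romero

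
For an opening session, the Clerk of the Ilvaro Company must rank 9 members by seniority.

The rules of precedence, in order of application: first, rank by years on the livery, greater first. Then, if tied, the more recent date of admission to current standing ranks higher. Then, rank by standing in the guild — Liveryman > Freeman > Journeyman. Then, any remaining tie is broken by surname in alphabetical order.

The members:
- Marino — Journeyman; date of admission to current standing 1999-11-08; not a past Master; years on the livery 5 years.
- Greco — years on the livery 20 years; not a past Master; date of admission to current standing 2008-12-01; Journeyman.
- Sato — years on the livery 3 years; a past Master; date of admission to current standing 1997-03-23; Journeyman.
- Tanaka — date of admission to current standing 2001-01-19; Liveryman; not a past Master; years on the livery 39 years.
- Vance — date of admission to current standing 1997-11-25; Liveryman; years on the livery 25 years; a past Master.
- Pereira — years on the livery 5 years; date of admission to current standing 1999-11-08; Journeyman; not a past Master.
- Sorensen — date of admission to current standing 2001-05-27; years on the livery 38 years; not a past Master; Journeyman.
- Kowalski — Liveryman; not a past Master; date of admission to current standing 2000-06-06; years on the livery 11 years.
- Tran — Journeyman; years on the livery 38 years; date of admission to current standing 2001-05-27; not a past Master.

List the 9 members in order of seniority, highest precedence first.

Tanaka, Sorensen, Tran, Vance, Greco, Kowalski, Marino, Pereira, Sato

By years on the livery (higher first): Tanaka (39 years); then Sorensen and Tran (both 38 years); then Vance (25 years); then Greco (20 years); then Kowalski (11 years); then Marino and Pereira (both 5 years); then Sato (3 years).
Sorensen and Tran both have date of admission to current standing 2001-05-27, so the next rule applies.
Sorensen and Tran are each Journeyman, so the next rule applies.
Among Sorensen and Tran, alphabetically by surname: Sorensen before Tran.
Marino and Pereira both have date of admission to current standing 1999-11-08, so the next rule applies.
Marino and Pereira are each Journeyman, so the next rule applies.
Among Marino and Pereira, alphabetically by surname: Marino before Pereira.
Full order: Tanaka, Sorensen, Tran, Vance, Greco, Kowalski, Marino, Pereira, Sato.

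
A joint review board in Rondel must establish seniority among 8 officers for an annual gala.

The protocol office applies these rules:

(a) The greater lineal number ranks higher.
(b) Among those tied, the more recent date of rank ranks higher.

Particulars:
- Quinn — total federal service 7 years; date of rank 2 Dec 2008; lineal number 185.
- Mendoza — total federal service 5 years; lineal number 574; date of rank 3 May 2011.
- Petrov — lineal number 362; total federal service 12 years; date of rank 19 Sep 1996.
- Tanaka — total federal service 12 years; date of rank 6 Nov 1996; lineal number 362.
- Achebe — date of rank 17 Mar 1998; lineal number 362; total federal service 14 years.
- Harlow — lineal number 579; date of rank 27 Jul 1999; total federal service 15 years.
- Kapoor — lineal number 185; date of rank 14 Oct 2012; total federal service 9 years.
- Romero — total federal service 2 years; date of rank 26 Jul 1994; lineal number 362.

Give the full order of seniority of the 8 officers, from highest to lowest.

By lineal number (higher first): Harlow (579); then Mendoza (574); then Achebe, Tanaka, Petrov and Romero (each 362); then Kapoor and Quinn (both 185).
Among Achebe, Tanaka, Petrov and Romero, by date of rank (later first): Achebe (17 Mar 1998) before Tanaka (6 Nov 1996) before Petrov (19 Sep 1996) before Romero (26 Jul 1994).
Among Kapoor and Quinn, by date of rank (later first): Kapoor (14 Oct 2012) before Quinn (2 Dec 2008).
Full order: Harlow, Mendoza, Achebe, Tanaka, Petrov, Romero, Kapoor, Quinn.

Harlow, Mendoza, Achebe, Tanaka, Petrov, Romero, Kapoor, Quinn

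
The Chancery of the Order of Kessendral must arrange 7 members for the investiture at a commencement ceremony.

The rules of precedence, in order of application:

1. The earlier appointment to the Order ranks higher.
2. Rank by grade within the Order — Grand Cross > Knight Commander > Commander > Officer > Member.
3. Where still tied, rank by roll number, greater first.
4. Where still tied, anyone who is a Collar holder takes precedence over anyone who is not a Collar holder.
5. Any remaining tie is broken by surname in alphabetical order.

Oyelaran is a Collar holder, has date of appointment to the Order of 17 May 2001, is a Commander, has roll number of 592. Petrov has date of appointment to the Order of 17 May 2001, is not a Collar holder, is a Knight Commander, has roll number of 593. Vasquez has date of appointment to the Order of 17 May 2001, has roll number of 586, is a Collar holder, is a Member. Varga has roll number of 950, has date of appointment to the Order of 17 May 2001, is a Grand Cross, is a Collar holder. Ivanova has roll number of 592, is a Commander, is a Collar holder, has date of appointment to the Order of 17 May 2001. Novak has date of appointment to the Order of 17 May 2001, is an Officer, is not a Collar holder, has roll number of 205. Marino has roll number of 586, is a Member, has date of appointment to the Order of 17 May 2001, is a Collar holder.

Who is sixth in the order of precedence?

Marino

By date of appointment to the Order (earlier first): Varga, Petrov, Ivanova, Oyelaran, Novak, Marino and Vasquez (each 17 May 2001).
Among Varga, Petrov, Ivanova, Oyelaran, Novak, Marino and Vasquez, by grade within the Order: Varga (Grand Cross) before Petrov (Knight Commander) before Ivanova and Oyelaran (Commander) before Novak (Officer) before Marino and Vasquez (Member).
Ivanova and Oyelaran both have roll number 592, so the next rule applies.
Ivanova and Oyelaran are each a Collar holder, so the next rule applies.
Among Ivanova and Oyelaran, alphabetically by surname: Ivanova before Oyelaran.
Marino and Vasquez both have roll number 586, so the next rule applies.
Marino and Vasquez are each a Collar holder, so the next rule applies.
Among Marino and Vasquez, alphabetically by surname: Marino before Vasquez.
Order: Varga, Petrov, Ivanova, Oyelaran, Novak, Marino, Vasquez.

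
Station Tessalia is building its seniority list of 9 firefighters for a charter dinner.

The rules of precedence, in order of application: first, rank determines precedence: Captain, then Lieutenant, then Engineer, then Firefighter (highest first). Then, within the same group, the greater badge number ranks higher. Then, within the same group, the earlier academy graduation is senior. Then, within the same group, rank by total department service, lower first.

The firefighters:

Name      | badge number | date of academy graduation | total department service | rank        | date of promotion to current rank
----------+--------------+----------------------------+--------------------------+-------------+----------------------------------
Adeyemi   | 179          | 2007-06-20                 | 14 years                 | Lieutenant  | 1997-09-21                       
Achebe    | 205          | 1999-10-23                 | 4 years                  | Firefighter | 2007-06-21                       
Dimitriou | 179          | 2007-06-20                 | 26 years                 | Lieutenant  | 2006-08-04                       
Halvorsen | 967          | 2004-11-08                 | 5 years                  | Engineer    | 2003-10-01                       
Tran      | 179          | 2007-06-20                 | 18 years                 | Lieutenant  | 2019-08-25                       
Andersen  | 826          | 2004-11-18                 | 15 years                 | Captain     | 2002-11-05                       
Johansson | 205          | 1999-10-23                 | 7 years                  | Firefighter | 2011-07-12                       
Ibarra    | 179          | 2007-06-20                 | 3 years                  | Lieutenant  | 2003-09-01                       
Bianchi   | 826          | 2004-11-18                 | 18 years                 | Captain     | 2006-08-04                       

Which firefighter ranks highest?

Andersen

By rank: Andersen and Bianchi (Captain); then Ibarra, Adeyemi, Tran and Dimitriou (Lieutenant); then Halvorsen (Engineer); then Achebe and Johansson (Firefighter).
Andersen and Bianchi both have badge number 826, so the next rule applies.
Andersen and Bianchi both have date of academy graduation 2004-11-18, so the next rule applies.
Among Andersen and Bianchi, by total department service (lower first): Andersen (15 years) before Bianchi (18 years).
Ibarra, Adeyemi, Tran and Dimitriou all have badge number 179, so the next rule applies.
Ibarra, Adeyemi, Tran and Dimitriou all have date of academy graduation 2007-06-20, so the next rule applies.
Among Ibarra, Adeyemi, Tran and Dimitriou, by total department service (lower first): Ibarra (3 years) before Adeyemi (14 years) before Tran (18 years) before Dimitriou (26 years).
Achebe and Johansson both have badge number 205, so the next rule applies.
Achebe and Johansson both have date of academy graduation 1999-10-23, so the next rule applies.
Among Achebe and Johansson, by total department service (lower first): Achebe (4 years) before Johansson (7 years).
Order: Andersen, Bianchi, Ibarra, Adeyemi, Tran, Dimitriou, Halvorsen, Achebe, Johansson.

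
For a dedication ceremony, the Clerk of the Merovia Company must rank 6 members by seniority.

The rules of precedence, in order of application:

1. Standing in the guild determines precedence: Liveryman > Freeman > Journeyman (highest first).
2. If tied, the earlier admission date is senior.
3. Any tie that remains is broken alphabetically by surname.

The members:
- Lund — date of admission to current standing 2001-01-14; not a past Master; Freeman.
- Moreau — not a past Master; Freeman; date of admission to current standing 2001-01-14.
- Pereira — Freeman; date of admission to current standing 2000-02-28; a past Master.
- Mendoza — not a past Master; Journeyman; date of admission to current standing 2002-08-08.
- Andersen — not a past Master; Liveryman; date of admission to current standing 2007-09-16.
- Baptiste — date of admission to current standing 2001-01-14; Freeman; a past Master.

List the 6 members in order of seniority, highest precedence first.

Andersen, Pereira, Baptiste, Lund, Moreau, Mendoza

By standing in the guild: Andersen (Liveryman); then Pereira, Baptiste, Lund and Moreau (Freeman); then Mendoza (Journeyman).
Among Pereira, Baptiste, Lund and Moreau, by date of admission to current standing (earlier first): Pereira (2000-02-28) before Baptiste, Lund and Moreau (2001-01-14).
Among Baptiste, Lund and Moreau, alphabetically by surname: Baptiste before Lund before Moreau.
Full order: Andersen, Pereira, Baptiste, Lund, Moreau, Mendoza.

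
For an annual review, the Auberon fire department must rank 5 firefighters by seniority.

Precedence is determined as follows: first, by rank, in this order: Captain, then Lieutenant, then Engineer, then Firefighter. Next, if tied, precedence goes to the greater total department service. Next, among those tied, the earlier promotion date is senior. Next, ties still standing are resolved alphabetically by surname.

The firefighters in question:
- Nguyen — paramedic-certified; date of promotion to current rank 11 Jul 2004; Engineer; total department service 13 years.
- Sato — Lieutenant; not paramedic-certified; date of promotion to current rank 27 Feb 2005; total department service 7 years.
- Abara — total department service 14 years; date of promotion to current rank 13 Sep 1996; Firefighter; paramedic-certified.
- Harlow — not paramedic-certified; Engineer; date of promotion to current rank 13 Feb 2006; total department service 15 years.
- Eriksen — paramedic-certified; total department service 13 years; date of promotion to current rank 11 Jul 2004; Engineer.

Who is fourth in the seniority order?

By rank: Sato (Lieutenant); then Harlow, Eriksen and Nguyen (Engineer); then Abara (Firefighter).
Among Harlow, Eriksen and Nguyen, by total department service (higher first): Harlow (15 years) before Eriksen and Nguyen (13 years).
Eriksen and Nguyen both have date of promotion to current rank 11 Jul 2004, so the next rule applies.
Among Eriksen and Nguyen, alphabetically by surname: Eriksen before Nguyen.
Order: Sato, Harlow, Eriksen, Nguyen, Abara.

Nguyen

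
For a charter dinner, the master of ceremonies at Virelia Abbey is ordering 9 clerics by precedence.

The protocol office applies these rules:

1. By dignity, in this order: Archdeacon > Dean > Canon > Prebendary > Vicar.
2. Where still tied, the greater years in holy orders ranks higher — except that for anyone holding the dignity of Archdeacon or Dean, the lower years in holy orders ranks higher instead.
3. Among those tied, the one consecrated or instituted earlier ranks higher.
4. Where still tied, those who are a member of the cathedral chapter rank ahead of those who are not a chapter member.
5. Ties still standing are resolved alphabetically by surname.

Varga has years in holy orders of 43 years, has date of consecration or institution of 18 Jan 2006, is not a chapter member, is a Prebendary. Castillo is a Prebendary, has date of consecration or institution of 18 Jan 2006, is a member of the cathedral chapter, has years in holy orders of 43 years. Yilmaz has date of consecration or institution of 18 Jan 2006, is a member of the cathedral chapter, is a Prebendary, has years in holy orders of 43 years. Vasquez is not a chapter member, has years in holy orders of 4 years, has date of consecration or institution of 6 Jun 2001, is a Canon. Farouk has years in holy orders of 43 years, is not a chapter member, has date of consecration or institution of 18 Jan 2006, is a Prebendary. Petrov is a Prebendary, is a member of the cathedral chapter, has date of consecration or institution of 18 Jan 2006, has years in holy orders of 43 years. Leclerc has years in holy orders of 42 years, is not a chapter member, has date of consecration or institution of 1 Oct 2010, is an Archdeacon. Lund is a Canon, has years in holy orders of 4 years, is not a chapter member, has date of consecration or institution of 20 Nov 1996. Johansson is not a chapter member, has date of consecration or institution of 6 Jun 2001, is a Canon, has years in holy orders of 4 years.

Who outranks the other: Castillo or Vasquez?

Vasquez

By dignity: Leclerc (Archdeacon); then Lund, Johansson and Vasquez (Canon); then Castillo, Petrov, Yilmaz, Farouk and Varga (Prebendary).
Lund, Johansson and Vasquez all have years in holy orders 4 years, so the next rule applies.
Among Lund, Johansson and Vasquez, by date of consecration or institution (earlier first): Lund (20 Nov 1996) before Johansson and Vasquez (6 Jun 2001).
Johansson and Vasquez are each not a chapter member, so the next rule applies.
Among Johansson and Vasquez, alphabetically by surname: Johansson before Vasquez.
Castillo, Petrov, Yilmaz, Farouk and Varga all have years in holy orders 43 years, so the next rule applies.
Castillo, Petrov, Yilmaz, Farouk and Varga all have date of consecration or institution 18 Jan 2006, so the next rule applies.
Among Castillo, Petrov, Yilmaz, Farouk and Varga, a member of the cathedral chapter before not a chapter member: Castillo, Petrov and Yilmaz (a member of the cathedral chapter) before Farouk and Varga (not a chapter member).
Among Castillo, Petrov and Yilmaz, alphabetically by surname: Castillo before Petrov before Yilmaz.
Among Farouk and Varga, alphabetically by surname: Farouk before Varga.
So Vasquez takes precedence.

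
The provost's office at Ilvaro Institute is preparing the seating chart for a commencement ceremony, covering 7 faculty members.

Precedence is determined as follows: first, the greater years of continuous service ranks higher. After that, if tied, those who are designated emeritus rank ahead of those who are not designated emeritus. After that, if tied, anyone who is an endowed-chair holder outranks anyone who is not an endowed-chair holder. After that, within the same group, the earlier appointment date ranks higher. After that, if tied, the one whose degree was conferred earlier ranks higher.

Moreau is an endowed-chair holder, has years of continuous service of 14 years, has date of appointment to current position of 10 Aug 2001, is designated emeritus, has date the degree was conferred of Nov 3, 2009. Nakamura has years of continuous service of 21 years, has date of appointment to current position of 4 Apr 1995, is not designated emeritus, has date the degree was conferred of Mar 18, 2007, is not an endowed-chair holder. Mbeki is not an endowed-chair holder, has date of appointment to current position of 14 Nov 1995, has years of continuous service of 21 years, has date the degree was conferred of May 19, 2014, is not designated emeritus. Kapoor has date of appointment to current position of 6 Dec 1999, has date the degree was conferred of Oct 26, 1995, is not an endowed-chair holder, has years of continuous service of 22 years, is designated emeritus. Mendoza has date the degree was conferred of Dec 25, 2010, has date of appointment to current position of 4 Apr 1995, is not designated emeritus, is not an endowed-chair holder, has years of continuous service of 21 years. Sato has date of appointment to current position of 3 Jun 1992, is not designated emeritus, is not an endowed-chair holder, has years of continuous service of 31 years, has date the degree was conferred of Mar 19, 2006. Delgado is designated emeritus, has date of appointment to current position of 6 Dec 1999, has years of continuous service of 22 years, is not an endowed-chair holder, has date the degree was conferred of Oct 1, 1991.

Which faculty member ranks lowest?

Moreau

By years of continuous service (higher first): Sato (31 years); then Delgado and Kapoor (both 22 years); then Nakamura, Mendoza and Mbeki (each 21 years); then Moreau (14 years).
Delgado and Kapoor are each designated emeritus, so the next rule applies.
Delgado and Kapoor are each not an endowed-chair holder, so the next rule applies.
Delgado and Kapoor both have date of appointment to current position 6 Dec 1999, so the next rule applies.
Among Delgado and Kapoor, by date the degree was conferred (earlier first): Delgado (Oct 1, 1991) before Kapoor (Oct 26, 1995).
Nakamura, Mendoza and Mbeki are each not designated emeritus, so the next rule applies.
Nakamura, Mendoza and Mbeki are each not an endowed-chair holder, so the next rule applies.
Among Nakamura, Mendoza and Mbeki, by date of appointment to current position (earlier first): Nakamura and Mendoza (4 Apr 1995) before Mbeki (14 Nov 1995).
Among Nakamura and Mendoza, by date the degree was conferred (earlier first): Nakamura (Mar 18, 2007) before Mendoza (Dec 25, 2010).
Order: Sato, Delgado, Kapoor, Nakamura, Mendoza, Mbeki, Moreau.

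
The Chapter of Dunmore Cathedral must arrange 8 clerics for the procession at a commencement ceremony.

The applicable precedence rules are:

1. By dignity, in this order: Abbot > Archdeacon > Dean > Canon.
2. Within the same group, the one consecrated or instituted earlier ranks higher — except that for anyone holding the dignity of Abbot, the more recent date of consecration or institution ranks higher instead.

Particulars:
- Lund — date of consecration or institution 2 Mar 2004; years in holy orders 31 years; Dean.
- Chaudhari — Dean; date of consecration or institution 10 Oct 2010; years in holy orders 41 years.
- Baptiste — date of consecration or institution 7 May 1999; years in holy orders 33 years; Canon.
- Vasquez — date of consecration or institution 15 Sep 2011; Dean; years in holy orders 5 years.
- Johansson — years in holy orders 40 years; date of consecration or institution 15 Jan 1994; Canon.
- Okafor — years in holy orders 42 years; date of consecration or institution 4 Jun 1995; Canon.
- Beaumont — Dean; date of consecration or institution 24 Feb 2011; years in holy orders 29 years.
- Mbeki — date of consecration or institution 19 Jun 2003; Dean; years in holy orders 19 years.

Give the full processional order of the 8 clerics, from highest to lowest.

Mbeki, Lund, Chaudhari, Beaumont, Vasquez, Johansson, Okafor, Baptiste

By dignity: Mbeki, Lund, Chaudhari, Beaumont and Vasquez (Dean); then Johansson, Okafor and Baptiste (Canon).
Among Mbeki, Lund, Chaudhari, Beaumont and Vasquez, by date of consecration or institution (earlier first): Mbeki (19 Jun 2003) before Lund (2 Mar 2004) before Chaudhari (10 Oct 2010) before Beaumont (24 Feb 2011) before Vasquez (15 Sep 2011).
Among Johansson, Okafor and Baptiste, by date of consecration or institution (earlier first): Johansson (15 Jan 1994) before Okafor (4 Jun 1995) before Baptiste (7 May 1999).
Full order: Mbeki, Lund, Chaudhari, Beaumont, Vasquez, Johansson, Okafor, Baptiste.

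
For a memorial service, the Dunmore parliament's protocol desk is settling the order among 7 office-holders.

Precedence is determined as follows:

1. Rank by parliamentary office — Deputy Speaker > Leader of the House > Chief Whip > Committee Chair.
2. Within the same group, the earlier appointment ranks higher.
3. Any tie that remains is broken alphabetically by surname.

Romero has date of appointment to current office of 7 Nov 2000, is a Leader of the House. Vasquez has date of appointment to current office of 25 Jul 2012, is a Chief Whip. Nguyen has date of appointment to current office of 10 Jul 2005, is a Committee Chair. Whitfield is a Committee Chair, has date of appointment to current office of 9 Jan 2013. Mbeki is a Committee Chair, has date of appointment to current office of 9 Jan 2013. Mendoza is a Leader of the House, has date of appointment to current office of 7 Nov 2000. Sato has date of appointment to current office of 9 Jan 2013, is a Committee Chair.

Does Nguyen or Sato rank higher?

Nguyen

By parliamentary office: Mendoza and Romero (Leader of the House); then Vasquez (Chief Whip); then Nguyen, Mbeki, Sato and Whitfield (Committee Chair).
Mendoza and Romero both have date of appointment to current office 7 Nov 2000, so the next rule applies.
Among Mendoza and Romero, alphabetically by surname: Mendoza before Romero.
Among Nguyen, Mbeki, Sato and Whitfield, by date of appointment to current office (earlier first): Nguyen (10 Jul 2005) before Mbeki, Sato and Whitfield (9 Jan 2013).
Among Mbeki, Sato and Whitfield, alphabetically by surname: Mbeki before Sato before Whitfield.
So Nguyen takes precedence.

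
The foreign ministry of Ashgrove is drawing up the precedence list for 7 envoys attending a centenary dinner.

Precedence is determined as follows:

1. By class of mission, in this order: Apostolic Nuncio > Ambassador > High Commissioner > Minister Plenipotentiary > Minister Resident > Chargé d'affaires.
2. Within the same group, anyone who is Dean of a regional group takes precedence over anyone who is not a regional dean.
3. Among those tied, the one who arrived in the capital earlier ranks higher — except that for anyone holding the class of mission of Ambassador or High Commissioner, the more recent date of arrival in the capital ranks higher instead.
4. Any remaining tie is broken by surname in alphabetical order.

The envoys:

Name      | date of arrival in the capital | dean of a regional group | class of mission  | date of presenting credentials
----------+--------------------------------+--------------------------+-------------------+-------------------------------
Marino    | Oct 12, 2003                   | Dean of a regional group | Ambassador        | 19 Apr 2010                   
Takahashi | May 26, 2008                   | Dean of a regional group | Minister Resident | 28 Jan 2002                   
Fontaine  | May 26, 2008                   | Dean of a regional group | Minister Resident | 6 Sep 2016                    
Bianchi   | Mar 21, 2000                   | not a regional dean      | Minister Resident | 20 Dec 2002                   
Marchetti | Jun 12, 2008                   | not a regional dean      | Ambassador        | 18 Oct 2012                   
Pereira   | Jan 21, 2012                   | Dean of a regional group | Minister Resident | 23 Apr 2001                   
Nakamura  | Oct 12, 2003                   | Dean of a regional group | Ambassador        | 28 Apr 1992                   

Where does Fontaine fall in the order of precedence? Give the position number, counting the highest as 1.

4

By class of mission: Marino, Nakamura and Marchetti (Ambassador); then Fontaine, Takahashi, Pereira and Bianchi (Minister Resident).
Among Marino, Nakamura and Marchetti, Dean of a regional group before not a regional dean: Marino and Nakamura (Dean of a regional group) before Marchetti (not a regional dean).
Marino and Nakamura both have date of arrival in the capital Oct 12, 2003, so the next rule applies.
Among Marino and Nakamura, alphabetically by surname: Marino before Nakamura.
Among Fontaine, Takahashi, Pereira and Bianchi, Dean of a regional group before not a regional dean: Fontaine, Takahashi and Pereira (Dean of a regional group) before Bianchi (not a regional dean).
Among Fontaine, Takahashi and Pereira, by date of arrival in the capital (earlier first): Fontaine and Takahashi (May 26, 2008) before Pereira (Jan 21, 2012).
Among Fontaine and Takahashi, alphabetically by surname: Fontaine before Takahashi.
Order: Marino, Nakamura, Marchetti, Fontaine, Takahashi, Pereira, Bianchi. So position 4.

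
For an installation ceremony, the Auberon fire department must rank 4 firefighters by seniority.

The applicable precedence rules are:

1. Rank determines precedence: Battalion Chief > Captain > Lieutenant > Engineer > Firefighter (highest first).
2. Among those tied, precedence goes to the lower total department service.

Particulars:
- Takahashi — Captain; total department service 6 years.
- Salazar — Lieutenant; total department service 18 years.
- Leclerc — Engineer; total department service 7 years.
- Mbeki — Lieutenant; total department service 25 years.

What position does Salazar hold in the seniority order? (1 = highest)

2

By rank: Takahashi (Captain); then Salazar and Mbeki (Lieutenant); then Leclerc (Engineer).
Among Salazar and Mbeki, by total department service (lower first): Salazar (18 years) before Mbeki (25 years).
Order: Takahashi, Salazar, Mbeki, Leclerc. So position 2.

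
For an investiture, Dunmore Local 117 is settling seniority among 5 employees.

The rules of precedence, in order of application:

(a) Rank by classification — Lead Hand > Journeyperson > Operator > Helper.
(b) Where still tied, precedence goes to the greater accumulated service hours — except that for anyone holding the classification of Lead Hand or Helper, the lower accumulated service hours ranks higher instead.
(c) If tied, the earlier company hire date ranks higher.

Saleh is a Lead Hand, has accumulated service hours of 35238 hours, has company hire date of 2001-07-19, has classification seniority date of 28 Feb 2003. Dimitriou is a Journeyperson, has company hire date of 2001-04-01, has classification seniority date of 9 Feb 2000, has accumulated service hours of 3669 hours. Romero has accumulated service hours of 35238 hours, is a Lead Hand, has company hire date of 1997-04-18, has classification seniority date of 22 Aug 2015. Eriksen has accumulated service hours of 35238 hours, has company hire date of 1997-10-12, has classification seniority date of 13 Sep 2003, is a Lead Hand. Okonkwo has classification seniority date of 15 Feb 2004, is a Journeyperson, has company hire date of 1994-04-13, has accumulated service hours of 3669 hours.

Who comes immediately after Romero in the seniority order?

By classification: Romero, Eriksen and Saleh (Lead Hand); then Okonkwo and Dimitriou (Journeyperson).
Romero, Eriksen and Saleh all have accumulated service hours 35238 hours, so the next rule applies.
Among Romero, Eriksen and Saleh, by company hire date (earlier first): Romero (1997-04-18) before Eriksen (1997-10-12) before Saleh (2001-07-19).
Okonkwo and Dimitriou both have accumulated service hours 3669 hours, so the next rule applies.
Among Okonkwo and Dimitriou, by company hire date (earlier first): Okonkwo (1994-04-13) before Dimitriou (2001-04-01).
Order: Romero, Eriksen, Saleh, Okonkwo, Dimitriou.

Eriksen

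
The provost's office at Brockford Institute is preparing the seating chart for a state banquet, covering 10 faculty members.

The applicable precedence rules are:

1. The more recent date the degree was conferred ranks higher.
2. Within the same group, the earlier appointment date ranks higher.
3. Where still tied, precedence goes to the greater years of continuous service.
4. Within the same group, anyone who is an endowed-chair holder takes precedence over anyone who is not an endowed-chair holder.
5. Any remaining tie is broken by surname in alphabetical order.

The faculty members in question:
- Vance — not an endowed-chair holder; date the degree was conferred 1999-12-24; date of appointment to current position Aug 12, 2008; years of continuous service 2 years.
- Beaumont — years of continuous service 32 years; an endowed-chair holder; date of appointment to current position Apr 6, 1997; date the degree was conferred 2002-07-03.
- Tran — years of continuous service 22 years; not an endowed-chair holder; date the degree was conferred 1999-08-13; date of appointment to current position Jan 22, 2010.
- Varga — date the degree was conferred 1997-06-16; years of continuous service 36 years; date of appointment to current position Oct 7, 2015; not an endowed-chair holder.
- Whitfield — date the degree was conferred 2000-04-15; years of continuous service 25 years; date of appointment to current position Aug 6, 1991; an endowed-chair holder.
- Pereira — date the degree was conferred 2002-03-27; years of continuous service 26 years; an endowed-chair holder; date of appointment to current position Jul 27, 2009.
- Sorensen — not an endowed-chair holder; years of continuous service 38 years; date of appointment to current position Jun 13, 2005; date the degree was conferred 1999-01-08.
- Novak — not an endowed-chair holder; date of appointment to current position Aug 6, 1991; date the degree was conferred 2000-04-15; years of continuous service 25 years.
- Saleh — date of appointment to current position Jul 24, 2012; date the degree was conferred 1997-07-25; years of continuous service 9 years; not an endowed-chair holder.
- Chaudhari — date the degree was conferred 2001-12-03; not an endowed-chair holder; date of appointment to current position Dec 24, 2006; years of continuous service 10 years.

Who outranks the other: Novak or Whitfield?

Whitfield

By date the degree was conferred (later first): Beaumont (2002-07-03); then Pereira (2002-03-27); then Chaudhari (2001-12-03); then Whitfield and Novak (both 2000-04-15); then Vance (1999-12-24); then Tran (1999-08-13); then Sorensen (1999-01-08); then Saleh (1997-07-25); then Varga (1997-06-16).
Whitfield and Novak both have date of appointment to current position Aug 6, 1991, so the next rule applies.
Whitfield and Novak both have years of continuous service 25 years, so the next rule applies.
Among Whitfield and Novak, an endowed-chair holder before not an endowed-chair holder: Whitfield (an endowed-chair holder) before Novak (not an endowed-chair holder).
So Whitfield takes precedence.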